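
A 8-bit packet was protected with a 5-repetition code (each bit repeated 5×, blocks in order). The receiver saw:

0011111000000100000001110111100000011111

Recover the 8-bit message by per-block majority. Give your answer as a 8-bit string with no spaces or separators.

10001101

Block 1 (00111): 3 ones → 1
Block 2 (11000): 2 ones → 0
Block 3 (00010): 1 one → 0
Block 4 (00000): 0 ones → 0
Block 5 (01110): 3 ones → 1
Block 6 (11110): 4 ones → 1
Block 7 (00000): 0 ones → 0
Block 8 (11111): 5 ones → 1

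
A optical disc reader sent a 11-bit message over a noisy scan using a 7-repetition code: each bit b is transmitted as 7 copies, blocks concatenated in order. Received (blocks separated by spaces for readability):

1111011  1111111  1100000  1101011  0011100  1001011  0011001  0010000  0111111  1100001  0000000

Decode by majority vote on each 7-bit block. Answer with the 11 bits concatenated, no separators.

11010100100

Block 1 (1111011): 6 ones → 1
Block 2 (1111111): 7 ones → 1
Block 3 (1100000): 2 ones → 0
Block 4 (1101011): 5 ones → 1
Block 5 (0011100): 3 ones → 0
Block 6 (1001011): 4 ones → 1
Block 7 (0011001): 3 ones → 0
Block 8 (0010000): 1 one → 0
Block 9 (0111111): 6 ones → 1
Block 10 (1100001): 3 ones → 0
Block 11 (0000000): 0 ones → 0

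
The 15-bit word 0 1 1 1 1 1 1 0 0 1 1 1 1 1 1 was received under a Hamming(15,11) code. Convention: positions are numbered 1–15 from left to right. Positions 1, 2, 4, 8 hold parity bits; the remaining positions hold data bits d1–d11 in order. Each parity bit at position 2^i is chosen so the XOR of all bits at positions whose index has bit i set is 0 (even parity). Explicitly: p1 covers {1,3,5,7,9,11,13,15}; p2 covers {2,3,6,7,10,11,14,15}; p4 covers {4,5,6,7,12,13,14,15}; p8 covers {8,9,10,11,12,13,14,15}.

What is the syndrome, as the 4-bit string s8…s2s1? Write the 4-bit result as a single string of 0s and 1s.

0000

s1 (pos 1,3,5,7,9,11,13,15): 0⊕1⊕1⊕1⊕0⊕1⊕1⊕1 = 0
s2 (pos 2,3,6,7,10,11,14,15): 1⊕1⊕1⊕1⊕1⊕1⊕1⊕1 = 0
s4 (pos 4,5,6,7,12,13,14,15): 1⊕1⊕1⊕1⊕1⊕1⊕1⊕1 = 0
s8 (pos 8,9,10,11,12,13,14,15): 0⊕0⊕1⊕1⊕1⊕1⊕1⊕1 = 0
Syndrome s8…s1 = 0000 → no error.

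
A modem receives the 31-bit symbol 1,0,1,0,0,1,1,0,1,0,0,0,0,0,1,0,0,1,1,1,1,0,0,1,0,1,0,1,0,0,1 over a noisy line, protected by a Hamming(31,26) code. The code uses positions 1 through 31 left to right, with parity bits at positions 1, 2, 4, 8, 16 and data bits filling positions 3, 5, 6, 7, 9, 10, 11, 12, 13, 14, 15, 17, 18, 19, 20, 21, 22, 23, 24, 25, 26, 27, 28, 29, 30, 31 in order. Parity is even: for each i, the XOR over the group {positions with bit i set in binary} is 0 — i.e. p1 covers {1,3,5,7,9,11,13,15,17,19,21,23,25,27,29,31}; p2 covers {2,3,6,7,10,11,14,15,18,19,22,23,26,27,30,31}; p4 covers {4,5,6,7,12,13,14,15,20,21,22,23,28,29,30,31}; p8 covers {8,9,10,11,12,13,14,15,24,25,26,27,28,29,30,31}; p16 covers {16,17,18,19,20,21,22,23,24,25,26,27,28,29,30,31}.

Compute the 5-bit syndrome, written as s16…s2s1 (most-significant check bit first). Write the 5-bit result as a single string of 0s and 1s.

00100

s1 (pos 1,3,5,7,9,11,13,15,17,19,21,23,25,27,29,31): 1⊕1⊕0⊕1⊕1⊕0⊕0⊕1⊕0⊕1⊕1⊕0⊕0⊕0⊕0⊕1 = 0
s2 (pos 2,3,6,7,10,11,14,15,18,19,22,23,26,27,30,31): 0⊕1⊕1⊕1⊕0⊕0⊕0⊕1⊕1⊕1⊕0⊕0⊕1⊕0⊕0⊕1 = 0
s4 (pos 4,5,6,7,12,13,14,15,20,21,22,23,28,29,30,31): 0⊕0⊕1⊕1⊕0⊕0⊕0⊕1⊕1⊕1⊕0⊕0⊕1⊕0⊕0⊕1 = 1
s8 (pos 8,9,10,11,12,13,14,15,24,25,26,27,28,29,30,31): 0⊕1⊕0⊕0⊕0⊕0⊕0⊕1⊕1⊕0⊕1⊕0⊕1⊕0⊕0⊕1 = 0
s16 (pos 16,17,18,19,20,21,22,23,24,25,26,27,28,29,30,31): 0⊕0⊕1⊕1⊕1⊕1⊕0⊕0⊕1⊕0⊕1⊕0⊕1⊕0⊕0⊕1 = 0
Syndrome s16…s1 = 00100 → error at position 4.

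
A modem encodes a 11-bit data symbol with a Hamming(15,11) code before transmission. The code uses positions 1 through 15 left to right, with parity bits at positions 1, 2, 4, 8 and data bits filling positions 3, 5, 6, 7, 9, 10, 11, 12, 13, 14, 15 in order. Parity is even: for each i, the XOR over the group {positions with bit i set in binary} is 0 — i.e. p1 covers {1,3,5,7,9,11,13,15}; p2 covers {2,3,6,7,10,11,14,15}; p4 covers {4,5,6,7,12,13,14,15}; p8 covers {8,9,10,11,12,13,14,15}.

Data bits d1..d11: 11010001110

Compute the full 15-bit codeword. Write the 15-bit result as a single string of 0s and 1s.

011110110001110

Place data at non-parity positions: p1 p2 1 p4 1 0 1 p8 0 0 0 1 1 1 0
p1 (pos 1,3,5,7,9,11,13,15): XOR of data positions = 1⊕1⊕1⊕0⊕0⊕1⊕0 = 0
p2 (pos 2,3,6,7,10,11,14,15): XOR of data positions = 1⊕0⊕1⊕0⊕0⊕1⊕0 = 1
p4 (pos 4,5,6,7,12,13,14,15): XOR of data positions = 1⊕0⊕1⊕1⊕1⊕1⊕0 = 1
p8 (pos 8,9,10,11,12,13,14,15): XOR of data positions = 0⊕0⊕0⊕1⊕1⊕1⊕0 = 1
Codeword: 011110110001110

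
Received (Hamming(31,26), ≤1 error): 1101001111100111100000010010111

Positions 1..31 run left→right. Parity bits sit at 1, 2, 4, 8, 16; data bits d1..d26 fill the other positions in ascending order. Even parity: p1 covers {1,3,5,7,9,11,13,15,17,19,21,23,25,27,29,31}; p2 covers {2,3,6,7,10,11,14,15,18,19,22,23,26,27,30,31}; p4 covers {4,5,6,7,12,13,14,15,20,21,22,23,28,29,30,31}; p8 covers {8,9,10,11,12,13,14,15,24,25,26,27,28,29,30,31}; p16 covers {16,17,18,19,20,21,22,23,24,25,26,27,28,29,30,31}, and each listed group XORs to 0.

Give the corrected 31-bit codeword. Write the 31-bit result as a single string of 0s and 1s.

1101001111100111100000010010110

s1 (pos 1,3,5,7,9,11,13,15,17,19,21,23,25,27,29,31): 1⊕0⊕0⊕1⊕1⊕1⊕0⊕1⊕1⊕0⊕0⊕0⊕0⊕1⊕1⊕1 = 1
s2 (pos 2,3,6,7,10,11,14,15,18,19,22,23,26,27,30,31): 1⊕0⊕0⊕1⊕1⊕1⊕1⊕1⊕0⊕0⊕0⊕0⊕0⊕1⊕1⊕1 = 1
s4 (pos 4,5,6,7,12,13,14,15,20,21,22,23,28,29,30,31): 1⊕0⊕0⊕1⊕0⊕0⊕1⊕1⊕0⊕0⊕0⊕0⊕0⊕1⊕1⊕1 = 1
s8 (pos 8,9,10,11,12,13,14,15,24,25,26,27,28,29,30,31): 1⊕1⊕1⊕1⊕0⊕0⊕1⊕1⊕1⊕0⊕0⊕1⊕0⊕1⊕1⊕1 = 1
s16 (pos 16,17,18,19,20,21,22,23,24,25,26,27,28,29,30,31): 1⊕1⊕0⊕0⊕0⊕0⊕0⊕0⊕1⊕0⊕0⊕1⊕0⊕1⊕1⊕1 = 1
Syndrome s16…s1 = 11111 → error at position 31.
Flip position 31: 1101001111100111100000010010111 → 1101001111100111100000010010110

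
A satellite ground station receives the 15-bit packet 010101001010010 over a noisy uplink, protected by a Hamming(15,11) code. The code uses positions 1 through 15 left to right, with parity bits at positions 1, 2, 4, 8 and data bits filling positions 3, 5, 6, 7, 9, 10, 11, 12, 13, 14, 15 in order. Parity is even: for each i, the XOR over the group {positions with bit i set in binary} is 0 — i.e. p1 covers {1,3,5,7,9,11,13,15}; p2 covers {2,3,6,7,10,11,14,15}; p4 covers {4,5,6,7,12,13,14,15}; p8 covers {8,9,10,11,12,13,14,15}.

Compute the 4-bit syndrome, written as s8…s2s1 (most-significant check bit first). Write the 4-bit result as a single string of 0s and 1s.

1100

s1 (pos 1,3,5,7,9,11,13,15): 0⊕0⊕0⊕0⊕1⊕1⊕0⊕0 = 0
s2 (pos 2,3,6,7,10,11,14,15): 1⊕0⊕1⊕0⊕0⊕1⊕1⊕0 = 0
s4 (pos 4,5,6,7,12,13,14,15): 1⊕0⊕1⊕0⊕0⊕0⊕1⊕0 = 1
s8 (pos 8,9,10,11,12,13,14,15): 0⊕1⊕0⊕1⊕0⊕0⊕1⊕0 = 1
Syndrome s8…s1 = 1100 → error at position 12.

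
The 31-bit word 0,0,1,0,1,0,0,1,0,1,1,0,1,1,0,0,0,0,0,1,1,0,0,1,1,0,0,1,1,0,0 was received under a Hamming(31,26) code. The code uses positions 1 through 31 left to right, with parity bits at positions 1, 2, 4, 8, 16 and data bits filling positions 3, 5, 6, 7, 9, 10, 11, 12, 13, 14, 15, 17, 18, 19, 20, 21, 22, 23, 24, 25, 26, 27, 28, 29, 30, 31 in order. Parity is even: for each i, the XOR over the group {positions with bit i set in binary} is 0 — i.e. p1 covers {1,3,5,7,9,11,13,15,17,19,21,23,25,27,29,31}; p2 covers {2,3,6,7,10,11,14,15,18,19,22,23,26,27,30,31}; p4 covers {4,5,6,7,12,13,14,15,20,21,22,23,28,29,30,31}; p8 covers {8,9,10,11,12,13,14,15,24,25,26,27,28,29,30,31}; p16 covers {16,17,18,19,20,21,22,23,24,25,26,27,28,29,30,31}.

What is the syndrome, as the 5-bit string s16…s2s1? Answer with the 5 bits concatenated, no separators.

01101

s1 (pos 1,3,5,7,9,11,13,15,17,19,21,23,25,27,29,31): 0⊕1⊕1⊕0⊕0⊕1⊕1⊕0⊕0⊕0⊕1⊕0⊕1⊕0⊕1⊕0 = 1
s2 (pos 2,3,6,7,10,11,14,15,18,19,22,23,26,27,30,31): 0⊕1⊕0⊕0⊕1⊕1⊕1⊕0⊕0⊕0⊕0⊕0⊕0⊕0⊕0⊕0 = 0
s4 (pos 4,5,6,7,12,13,14,15,20,21,22,23,28,29,30,31): 0⊕1⊕0⊕0⊕0⊕1⊕1⊕0⊕1⊕1⊕0⊕0⊕1⊕1⊕0⊕0 = 1
s8 (pos 8,9,10,11,12,13,14,15,24,25,26,27,28,29,30,31): 1⊕0⊕1⊕1⊕0⊕1⊕1⊕0⊕1⊕1⊕0⊕0⊕1⊕1⊕0⊕0 = 1
s16 (pos 16,17,18,19,20,21,22,23,24,25,26,27,28,29,30,31): 0⊕0⊕0⊕0⊕1⊕1⊕0⊕0⊕1⊕1⊕0⊕0⊕1⊕1⊕0⊕0 = 0
Syndrome s16…s1 = 01101 → error at position 13.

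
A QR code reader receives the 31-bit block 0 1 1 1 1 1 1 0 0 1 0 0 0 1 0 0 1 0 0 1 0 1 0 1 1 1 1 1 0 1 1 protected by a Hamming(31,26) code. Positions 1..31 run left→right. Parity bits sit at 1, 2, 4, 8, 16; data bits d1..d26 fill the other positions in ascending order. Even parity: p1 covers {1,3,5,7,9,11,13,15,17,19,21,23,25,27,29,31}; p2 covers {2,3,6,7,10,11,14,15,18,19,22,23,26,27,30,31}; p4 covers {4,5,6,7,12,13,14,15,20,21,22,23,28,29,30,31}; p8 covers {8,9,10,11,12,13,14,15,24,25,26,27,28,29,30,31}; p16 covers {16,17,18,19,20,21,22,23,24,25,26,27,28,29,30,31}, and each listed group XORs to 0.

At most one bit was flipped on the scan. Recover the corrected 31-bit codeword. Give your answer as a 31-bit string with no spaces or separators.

0111111001100100100101011111011

s1 (pos 1,3,5,7,9,11,13,15,17,19,21,23,25,27,29,31): 0⊕1⊕1⊕1⊕0⊕0⊕0⊕0⊕1⊕0⊕0⊕0⊕1⊕1⊕0⊕1 = 1
s2 (pos 2,3,6,7,10,11,14,15,18,19,22,23,26,27,30,31): 1⊕1⊕1⊕1⊕1⊕0⊕1⊕0⊕0⊕0⊕1⊕0⊕1⊕1⊕1⊕1 = 1
s4 (pos 4,5,6,7,12,13,14,15,20,21,22,23,28,29,30,31): 1⊕1⊕1⊕1⊕0⊕0⊕1⊕0⊕1⊕0⊕1⊕0⊕1⊕0⊕1⊕1 = 0
s8 (pos 8,9,10,11,12,13,14,15,24,25,26,27,28,29,30,31): 0⊕0⊕1⊕0⊕0⊕0⊕1⊕0⊕1⊕1⊕1⊕1⊕1⊕0⊕1⊕1 = 1
s16 (pos 16,17,18,19,20,21,22,23,24,25,26,27,28,29,30,31): 0⊕1⊕0⊕0⊕1⊕0⊕1⊕0⊕1⊕1⊕1⊕1⊕1⊕0⊕1⊕1 = 0
Syndrome s16…s1 = 01011 → error at position 11.
Flip position 11: 0111111001000100100101011111011 → 0111111001100100100101011111011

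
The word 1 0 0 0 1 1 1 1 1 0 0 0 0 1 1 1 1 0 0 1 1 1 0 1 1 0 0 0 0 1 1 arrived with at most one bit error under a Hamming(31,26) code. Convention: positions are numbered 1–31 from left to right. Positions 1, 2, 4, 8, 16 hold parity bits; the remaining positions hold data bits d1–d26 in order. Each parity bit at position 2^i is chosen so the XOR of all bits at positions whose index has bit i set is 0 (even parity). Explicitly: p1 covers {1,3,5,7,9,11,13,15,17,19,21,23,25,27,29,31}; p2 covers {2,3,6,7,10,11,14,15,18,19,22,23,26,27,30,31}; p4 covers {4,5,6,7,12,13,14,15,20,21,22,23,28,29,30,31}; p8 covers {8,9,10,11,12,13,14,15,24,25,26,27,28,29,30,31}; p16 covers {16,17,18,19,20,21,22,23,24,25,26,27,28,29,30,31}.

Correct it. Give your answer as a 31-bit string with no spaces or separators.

s1 (pos 1,3,5,7,9,11,13,15,17,19,21,23,25,27,29,31): 1⊕0⊕1⊕1⊕1⊕0⊕0⊕1⊕1⊕0⊕1⊕0⊕1⊕0⊕0⊕1 = 1
s2 (pos 2,3,6,7,10,11,14,15,18,19,22,23,26,27,30,31): 0⊕0⊕1⊕1⊕0⊕0⊕1⊕1⊕0⊕0⊕1⊕0⊕0⊕0⊕1⊕1 = 1
s4 (pos 4,5,6,7,12,13,14,15,20,21,22,23,28,29,30,31): 0⊕1⊕1⊕1⊕0⊕0⊕1⊕1⊕1⊕1⊕1⊕0⊕0⊕0⊕1⊕1 = 0
s8 (pos 8,9,10,11,12,13,14,15,24,25,26,27,28,29,30,31): 1⊕1⊕0⊕0⊕0⊕0⊕1⊕1⊕1⊕1⊕0⊕0⊕0⊕0⊕1⊕1 = 0
s16 (pos 16,17,18,19,20,21,22,23,24,25,26,27,28,29,30,31): 1⊕1⊕0⊕0⊕1⊕1⊕1⊕0⊕1⊕1⊕0⊕0⊕0⊕0⊕1⊕1 = 1
Syndrome s16…s1 = 10011 → error at position 19.
Flip position 19: 1000111110000111100111011000011 → 1000111110000111101111011000011

1000111110000111101111011000011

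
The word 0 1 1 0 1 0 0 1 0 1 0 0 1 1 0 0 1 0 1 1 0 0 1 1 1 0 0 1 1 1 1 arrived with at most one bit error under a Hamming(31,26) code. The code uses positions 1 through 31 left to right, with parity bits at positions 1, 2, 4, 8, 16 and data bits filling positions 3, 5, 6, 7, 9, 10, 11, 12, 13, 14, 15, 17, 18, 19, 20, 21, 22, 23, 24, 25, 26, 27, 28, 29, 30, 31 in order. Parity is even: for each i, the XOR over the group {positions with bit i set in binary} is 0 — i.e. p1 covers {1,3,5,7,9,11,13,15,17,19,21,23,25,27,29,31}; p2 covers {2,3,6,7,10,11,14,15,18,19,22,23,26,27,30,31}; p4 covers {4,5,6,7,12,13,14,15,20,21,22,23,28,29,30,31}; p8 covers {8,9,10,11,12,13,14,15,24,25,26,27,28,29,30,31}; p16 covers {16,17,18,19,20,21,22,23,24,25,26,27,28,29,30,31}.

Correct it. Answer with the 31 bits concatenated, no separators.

0110000101001100101100111001111

s1 (pos 1,3,5,7,9,11,13,15,17,19,21,23,25,27,29,31): 0⊕1⊕1⊕0⊕0⊕0⊕1⊕0⊕1⊕1⊕0⊕1⊕1⊕0⊕1⊕1 = 1
s2 (pos 2,3,6,7,10,11,14,15,18,19,22,23,26,27,30,31): 1⊕1⊕0⊕0⊕1⊕0⊕1⊕0⊕0⊕1⊕0⊕1⊕0⊕0⊕1⊕1 = 0
s4 (pos 4,5,6,7,12,13,14,15,20,21,22,23,28,29,30,31): 0⊕1⊕0⊕0⊕0⊕1⊕1⊕0⊕1⊕0⊕0⊕1⊕1⊕1⊕1⊕1 = 1
s8 (pos 8,9,10,11,12,13,14,15,24,25,26,27,28,29,30,31): 1⊕0⊕1⊕0⊕0⊕1⊕1⊕0⊕1⊕1⊕0⊕0⊕1⊕1⊕1⊕1 = 0
s16 (pos 16,17,18,19,20,21,22,23,24,25,26,27,28,29,30,31): 0⊕1⊕0⊕1⊕1⊕0⊕0⊕1⊕1⊕1⊕0⊕0⊕1⊕1⊕1⊕1 = 0
Syndrome s16…s1 = 00101 → error at position 5.
Flip position 5: 0110100101001100101100111001111 → 0110000101001100101100111001111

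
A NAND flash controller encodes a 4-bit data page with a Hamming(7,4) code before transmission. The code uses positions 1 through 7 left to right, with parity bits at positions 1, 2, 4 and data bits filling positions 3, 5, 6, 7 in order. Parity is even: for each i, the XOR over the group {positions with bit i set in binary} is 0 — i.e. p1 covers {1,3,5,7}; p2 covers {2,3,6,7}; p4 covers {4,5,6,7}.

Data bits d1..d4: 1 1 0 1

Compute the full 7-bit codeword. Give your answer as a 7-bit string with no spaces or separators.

1010101

Place data at non-parity positions: p1 p2 1 p4 1 0 1
p1 (pos 1,3,5,7): XOR of data positions = 1⊕1⊕1 = 1
p2 (pos 2,3,6,7): XOR of data positions = 1⊕0⊕1 = 0
p4 (pos 4,5,6,7): XOR of data positions = 1⊕0⊕1 = 0
Codeword: 1010101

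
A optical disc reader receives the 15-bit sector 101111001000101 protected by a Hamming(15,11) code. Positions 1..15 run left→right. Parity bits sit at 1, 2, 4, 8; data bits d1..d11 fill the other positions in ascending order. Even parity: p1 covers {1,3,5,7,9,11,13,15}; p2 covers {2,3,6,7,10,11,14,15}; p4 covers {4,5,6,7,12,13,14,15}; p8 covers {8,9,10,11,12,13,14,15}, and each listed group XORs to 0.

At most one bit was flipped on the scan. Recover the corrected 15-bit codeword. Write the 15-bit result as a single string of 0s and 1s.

s1 (pos 1,3,5,7,9,11,13,15): 1⊕1⊕1⊕0⊕1⊕0⊕1⊕1 = 0
s2 (pos 2,3,6,7,10,11,14,15): 0⊕1⊕1⊕0⊕0⊕0⊕0⊕1 = 1
s4 (pos 4,5,6,7,12,13,14,15): 1⊕1⊕1⊕0⊕0⊕1⊕0⊕1 = 1
s8 (pos 8,9,10,11,12,13,14,15): 0⊕1⊕0⊕0⊕0⊕1⊕0⊕1 = 1
Syndrome s8…s1 = 1110 → error at position 14.
Flip position 14: 101111001000101 → 101111001000111

101111001000111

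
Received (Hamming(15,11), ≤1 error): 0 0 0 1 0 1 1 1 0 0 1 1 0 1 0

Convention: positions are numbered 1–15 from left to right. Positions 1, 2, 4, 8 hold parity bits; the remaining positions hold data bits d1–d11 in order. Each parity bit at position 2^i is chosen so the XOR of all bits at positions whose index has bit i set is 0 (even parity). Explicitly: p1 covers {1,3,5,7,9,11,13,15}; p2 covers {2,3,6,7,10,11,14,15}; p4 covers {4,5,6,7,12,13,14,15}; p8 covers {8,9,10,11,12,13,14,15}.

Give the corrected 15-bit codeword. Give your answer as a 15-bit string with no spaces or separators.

s1 (pos 1,3,5,7,9,11,13,15): 0⊕0⊕0⊕1⊕0⊕1⊕0⊕0 = 0
s2 (pos 2,3,6,7,10,11,14,15): 0⊕0⊕1⊕1⊕0⊕1⊕1⊕0 = 0
s4 (pos 4,5,6,7,12,13,14,15): 1⊕0⊕1⊕1⊕1⊕0⊕1⊕0 = 1
s8 (pos 8,9,10,11,12,13,14,15): 1⊕0⊕0⊕1⊕1⊕0⊕1⊕0 = 0
Syndrome s8…s1 = 0100 → error at position 4.
Flip position 4: 000101110011010 → 000001110011010

000001110011010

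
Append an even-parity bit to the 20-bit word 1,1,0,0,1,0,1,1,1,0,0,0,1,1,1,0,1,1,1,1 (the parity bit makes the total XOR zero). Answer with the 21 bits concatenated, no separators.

110010111000111011111

XOR of the 20 data bits: 1⊕1⊕0⊕0⊕1⊕0⊕1⊕1⊕1⊕0⊕0⊕0⊕1⊕1⊕1⊕0⊕1⊕1⊕1⊕1 = 1
Parity bit = 1 (so all 21 bits XOR to 0).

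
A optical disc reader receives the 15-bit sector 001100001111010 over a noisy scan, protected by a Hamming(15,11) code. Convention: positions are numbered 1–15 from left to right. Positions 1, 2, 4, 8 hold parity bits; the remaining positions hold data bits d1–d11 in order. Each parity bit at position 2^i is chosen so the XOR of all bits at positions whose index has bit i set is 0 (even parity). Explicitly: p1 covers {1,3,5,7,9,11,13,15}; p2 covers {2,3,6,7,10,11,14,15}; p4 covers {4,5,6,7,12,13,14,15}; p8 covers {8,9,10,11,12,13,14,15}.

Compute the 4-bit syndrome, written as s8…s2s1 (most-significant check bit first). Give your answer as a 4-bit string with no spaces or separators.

1101

s1 (pos 1,3,5,7,9,11,13,15): 0⊕1⊕0⊕0⊕1⊕1⊕0⊕0 = 1
s2 (pos 2,3,6,7,10,11,14,15): 0⊕1⊕0⊕0⊕1⊕1⊕1⊕0 = 0
s4 (pos 4,5,6,7,12,13,14,15): 1⊕0⊕0⊕0⊕1⊕0⊕1⊕0 = 1
s8 (pos 8,9,10,11,12,13,14,15): 0⊕1⊕1⊕1⊕1⊕0⊕1⊕0 = 1
Syndrome s8…s1 = 1101 → error at position 13.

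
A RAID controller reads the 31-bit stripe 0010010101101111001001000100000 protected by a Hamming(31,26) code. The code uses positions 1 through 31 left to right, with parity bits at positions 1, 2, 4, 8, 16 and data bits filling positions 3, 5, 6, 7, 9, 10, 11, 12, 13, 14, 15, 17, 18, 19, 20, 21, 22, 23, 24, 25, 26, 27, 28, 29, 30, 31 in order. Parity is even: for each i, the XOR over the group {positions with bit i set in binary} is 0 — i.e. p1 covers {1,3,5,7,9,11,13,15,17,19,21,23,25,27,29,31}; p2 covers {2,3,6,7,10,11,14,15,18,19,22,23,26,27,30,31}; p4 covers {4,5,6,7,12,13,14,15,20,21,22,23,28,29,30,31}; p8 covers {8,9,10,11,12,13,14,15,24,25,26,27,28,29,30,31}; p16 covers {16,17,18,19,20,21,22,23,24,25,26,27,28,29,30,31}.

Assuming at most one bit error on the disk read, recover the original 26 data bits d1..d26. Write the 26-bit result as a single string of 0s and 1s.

10100110110001001000100000

s1 (pos 1,3,5,7,9,11,13,15,17,19,21,23,25,27,29,31): 0⊕1⊕0⊕0⊕0⊕1⊕1⊕1⊕0⊕1⊕0⊕0⊕0⊕0⊕0⊕0 = 1
s2 (pos 2,3,6,7,10,11,14,15,18,19,22,23,26,27,30,31): 0⊕1⊕1⊕0⊕1⊕1⊕1⊕1⊕0⊕1⊕1⊕0⊕1⊕0⊕0⊕0 = 1
s4 (pos 4,5,6,7,12,13,14,15,20,21,22,23,28,29,30,31): 0⊕0⊕1⊕0⊕0⊕1⊕1⊕1⊕0⊕0⊕1⊕0⊕0⊕0⊕0⊕0 = 1
s8 (pos 8,9,10,11,12,13,14,15,24,25,26,27,28,29,30,31): 1⊕0⊕1⊕1⊕0⊕1⊕1⊕1⊕0⊕0⊕1⊕0⊕0⊕0⊕0⊕0 = 1
s16 (pos 16,17,18,19,20,21,22,23,24,25,26,27,28,29,30,31): 1⊕0⊕0⊕1⊕0⊕0⊕1⊕0⊕0⊕0⊕1⊕0⊕0⊕0⊕0⊕0 = 0
Syndrome s16…s1 = 01111 → error at position 15.
Flip position 15: 0010010101101111001001000100000 → 0010010101101101001001000100000
Read data bits from positions 3,5,6,7,9,10,11,12,13,14,15,17,18,19,20,21,22,23,24,25,26,27,28,29,30,31: 10100110110001001000100000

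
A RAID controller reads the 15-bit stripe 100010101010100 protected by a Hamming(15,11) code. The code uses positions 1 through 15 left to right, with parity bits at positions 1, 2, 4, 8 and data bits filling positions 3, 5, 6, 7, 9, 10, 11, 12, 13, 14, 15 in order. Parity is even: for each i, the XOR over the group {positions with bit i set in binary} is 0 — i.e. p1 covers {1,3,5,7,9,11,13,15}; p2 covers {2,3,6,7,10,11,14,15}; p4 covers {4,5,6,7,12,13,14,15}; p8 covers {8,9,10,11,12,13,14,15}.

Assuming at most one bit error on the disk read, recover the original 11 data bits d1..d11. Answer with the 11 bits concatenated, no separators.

01011011100

s1 (pos 1,3,5,7,9,11,13,15): 1⊕0⊕1⊕1⊕1⊕1⊕1⊕0 = 0
s2 (pos 2,3,6,7,10,11,14,15): 0⊕0⊕0⊕1⊕0⊕1⊕0⊕0 = 0
s4 (pos 4,5,6,7,12,13,14,15): 0⊕1⊕0⊕1⊕0⊕1⊕0⊕0 = 1
s8 (pos 8,9,10,11,12,13,14,15): 0⊕1⊕0⊕1⊕0⊕1⊕0⊕0 = 1
Syndrome s8…s1 = 1100 → error at position 12.
Flip position 12: 100010101010100 → 100010101011100
Read data bits from positions 3,5,6,7,9,10,11,12,13,14,15: 01011011100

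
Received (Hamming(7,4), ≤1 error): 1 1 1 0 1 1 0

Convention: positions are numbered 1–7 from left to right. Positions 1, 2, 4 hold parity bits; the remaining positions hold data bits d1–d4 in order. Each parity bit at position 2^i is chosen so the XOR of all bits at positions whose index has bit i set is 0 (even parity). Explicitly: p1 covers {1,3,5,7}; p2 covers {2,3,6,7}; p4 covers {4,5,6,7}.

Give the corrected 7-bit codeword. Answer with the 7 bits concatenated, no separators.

1100110

s1 (pos 1,3,5,7): 1⊕1⊕1⊕0 = 1
s2 (pos 2,3,6,7): 1⊕1⊕1⊕0 = 1
s4 (pos 4,5,6,7): 0⊕1⊕1⊕0 = 0
Syndrome s4…s1 = 011 → error at position 3.
Flip position 3: 1110110 → 1100110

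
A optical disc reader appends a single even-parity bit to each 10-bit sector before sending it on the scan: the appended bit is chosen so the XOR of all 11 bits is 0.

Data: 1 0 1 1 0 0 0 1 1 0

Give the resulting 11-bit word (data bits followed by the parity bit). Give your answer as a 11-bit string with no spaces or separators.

XOR of the 10 data bits: 1⊕0⊕1⊕1⊕0⊕0⊕0⊕1⊕1⊕0 = 1
Parity bit = 1 (so all 11 bits XOR to 0).

10110001101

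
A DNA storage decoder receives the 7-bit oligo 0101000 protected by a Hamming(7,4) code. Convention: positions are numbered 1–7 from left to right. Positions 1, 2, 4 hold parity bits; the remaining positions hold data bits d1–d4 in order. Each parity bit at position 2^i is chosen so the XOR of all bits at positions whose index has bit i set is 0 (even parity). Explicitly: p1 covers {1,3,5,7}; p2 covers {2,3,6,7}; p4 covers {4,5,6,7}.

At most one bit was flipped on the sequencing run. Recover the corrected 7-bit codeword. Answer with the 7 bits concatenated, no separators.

s1 (pos 1,3,5,7): 0⊕0⊕0⊕0 = 0
s2 (pos 2,3,6,7): 1⊕0⊕0⊕0 = 1
s4 (pos 4,5,6,7): 1⊕0⊕0⊕0 = 1
Syndrome s4…s1 = 110 → error at position 6.
Flip position 6: 0101000 → 0101010

0101010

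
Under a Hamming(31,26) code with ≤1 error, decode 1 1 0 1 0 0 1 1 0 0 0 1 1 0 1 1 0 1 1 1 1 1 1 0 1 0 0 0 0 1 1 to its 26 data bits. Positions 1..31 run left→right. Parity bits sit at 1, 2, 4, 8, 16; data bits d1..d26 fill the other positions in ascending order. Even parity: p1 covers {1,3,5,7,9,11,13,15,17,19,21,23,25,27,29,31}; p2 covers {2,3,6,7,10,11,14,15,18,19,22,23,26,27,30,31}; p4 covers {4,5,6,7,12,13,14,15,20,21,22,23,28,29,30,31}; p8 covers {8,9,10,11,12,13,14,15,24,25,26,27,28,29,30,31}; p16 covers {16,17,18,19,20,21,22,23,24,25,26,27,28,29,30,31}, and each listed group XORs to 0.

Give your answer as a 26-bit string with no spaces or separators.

00010001100011111101000011

s1 (pos 1,3,5,7,9,11,13,15,17,19,21,23,25,27,29,31): 1⊕0⊕0⊕1⊕0⊕0⊕1⊕1⊕0⊕1⊕1⊕1⊕1⊕0⊕0⊕1 = 1
s2 (pos 2,3,6,7,10,11,14,15,18,19,22,23,26,27,30,31): 1⊕0⊕0⊕1⊕0⊕0⊕0⊕1⊕1⊕1⊕1⊕1⊕0⊕0⊕1⊕1 = 1
s4 (pos 4,5,6,7,12,13,14,15,20,21,22,23,28,29,30,31): 1⊕0⊕0⊕1⊕1⊕1⊕0⊕1⊕1⊕1⊕1⊕1⊕0⊕0⊕1⊕1 = 1
s8 (pos 8,9,10,11,12,13,14,15,24,25,26,27,28,29,30,31): 1⊕0⊕0⊕0⊕1⊕1⊕0⊕1⊕0⊕1⊕0⊕0⊕0⊕0⊕1⊕1 = 1
s16 (pos 16,17,18,19,20,21,22,23,24,25,26,27,28,29,30,31): 1⊕0⊕1⊕1⊕1⊕1⊕1⊕1⊕0⊕1⊕0⊕0⊕0⊕0⊕1⊕1 = 0
Syndrome s16…s1 = 01111 → error at position 15.
Flip position 15: 1101001100011011011111101000011 → 1101001100011001011111101000011
Read data bits from positions 3,5,6,7,9,10,11,12,13,14,15,17,18,19,20,21,22,23,24,25,26,27,28,29,30,31: 00010001100011111101000011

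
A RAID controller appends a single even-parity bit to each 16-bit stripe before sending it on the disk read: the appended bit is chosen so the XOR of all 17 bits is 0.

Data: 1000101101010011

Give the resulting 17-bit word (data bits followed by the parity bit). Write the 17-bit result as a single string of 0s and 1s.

XOR of the 16 data bits: 1⊕0⊕0⊕0⊕1⊕0⊕1⊕1⊕0⊕1⊕0⊕1⊕0⊕0⊕1⊕1 = 0
Parity bit = 0 (so all 17 bits XOR to 0).

10001011010100110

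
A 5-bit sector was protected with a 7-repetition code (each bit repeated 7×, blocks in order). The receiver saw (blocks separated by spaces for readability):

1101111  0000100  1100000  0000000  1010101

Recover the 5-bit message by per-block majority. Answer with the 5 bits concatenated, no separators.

10001

Block 1 (1101111): 6 ones → 1
Block 2 (0000100): 1 one → 0
Block 3 (1100000): 2 ones → 0
Block 4 (0000000): 0 ones → 0
Block 5 (1010101): 4 ones → 1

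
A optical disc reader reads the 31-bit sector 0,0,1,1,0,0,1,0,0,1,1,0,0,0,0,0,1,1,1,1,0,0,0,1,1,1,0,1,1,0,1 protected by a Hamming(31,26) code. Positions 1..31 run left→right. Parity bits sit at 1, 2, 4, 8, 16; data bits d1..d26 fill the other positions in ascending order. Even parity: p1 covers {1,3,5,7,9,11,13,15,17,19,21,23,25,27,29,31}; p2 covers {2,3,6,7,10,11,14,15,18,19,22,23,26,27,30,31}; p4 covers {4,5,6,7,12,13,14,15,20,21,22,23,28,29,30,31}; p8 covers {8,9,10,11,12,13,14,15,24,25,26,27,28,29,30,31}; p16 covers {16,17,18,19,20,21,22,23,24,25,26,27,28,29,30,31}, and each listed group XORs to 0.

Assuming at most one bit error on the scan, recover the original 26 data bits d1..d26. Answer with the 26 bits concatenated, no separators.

10010110000111100011101101

s1 (pos 1,3,5,7,9,11,13,15,17,19,21,23,25,27,29,31): 0⊕1⊕0⊕1⊕0⊕1⊕0⊕0⊕1⊕1⊕0⊕0⊕1⊕0⊕1⊕1 = 0
s2 (pos 2,3,6,7,10,11,14,15,18,19,22,23,26,27,30,31): 0⊕1⊕0⊕1⊕1⊕1⊕0⊕0⊕1⊕1⊕0⊕0⊕1⊕0⊕0⊕1 = 0
s4 (pos 4,5,6,7,12,13,14,15,20,21,22,23,28,29,30,31): 1⊕0⊕0⊕1⊕0⊕0⊕0⊕0⊕1⊕0⊕0⊕0⊕1⊕1⊕0⊕1 = 0
s8 (pos 8,9,10,11,12,13,14,15,24,25,26,27,28,29,30,31): 0⊕0⊕1⊕1⊕0⊕0⊕0⊕0⊕1⊕1⊕1⊕0⊕1⊕1⊕0⊕1 = 0
s16 (pos 16,17,18,19,20,21,22,23,24,25,26,27,28,29,30,31): 0⊕1⊕1⊕1⊕1⊕0⊕0⊕0⊕1⊕1⊕1⊕0⊕1⊕1⊕0⊕1 = 0
Syndrome s16…s1 = 00000 → no error.
Read data bits from positions 3,5,6,7,9,10,11,12,13,14,15,17,18,19,20,21,22,23,24,25,26,27,28,29,30,31: 10010110000111100011101101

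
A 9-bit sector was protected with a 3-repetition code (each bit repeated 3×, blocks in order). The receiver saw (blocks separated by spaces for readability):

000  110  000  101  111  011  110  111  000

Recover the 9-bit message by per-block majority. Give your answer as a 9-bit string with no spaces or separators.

010111110

Block 1 (000): 0 ones → 0
Block 2 (110): 2 ones → 1
Block 3 (000): 0 ones → 0
Block 4 (101): 2 ones → 1
Block 5 (111): 3 ones → 1
Block 6 (011): 2 ones → 1
Block 7 (110): 2 ones → 1
Block 8 (111): 3 ones → 1
Block 9 (000): 0 ones → 0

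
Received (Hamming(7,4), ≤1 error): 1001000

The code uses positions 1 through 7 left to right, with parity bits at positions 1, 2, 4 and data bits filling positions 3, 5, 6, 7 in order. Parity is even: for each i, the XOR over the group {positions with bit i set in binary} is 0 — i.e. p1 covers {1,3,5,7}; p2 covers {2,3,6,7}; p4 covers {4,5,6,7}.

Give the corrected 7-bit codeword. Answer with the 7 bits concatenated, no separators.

1001100

s1 (pos 1,3,5,7): 1⊕0⊕0⊕0 = 1
s2 (pos 2,3,6,7): 0⊕0⊕0⊕0 = 0
s4 (pos 4,5,6,7): 1⊕0⊕0⊕0 = 1
Syndrome s4…s1 = 101 → error at position 5.
Flip position 5: 1001000 → 1001100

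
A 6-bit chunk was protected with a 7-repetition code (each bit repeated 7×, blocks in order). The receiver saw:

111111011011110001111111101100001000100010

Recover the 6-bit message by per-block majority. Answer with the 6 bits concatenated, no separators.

111100

Block 1 (1111110): 6 ones → 1
Block 2 (1101111): 6 ones → 1
Block 3 (0001111): 4 ones → 1
Block 4 (1111011): 6 ones → 1
Block 5 (0000100): 1 one → 0
Block 6 (0100010): 2 ones → 0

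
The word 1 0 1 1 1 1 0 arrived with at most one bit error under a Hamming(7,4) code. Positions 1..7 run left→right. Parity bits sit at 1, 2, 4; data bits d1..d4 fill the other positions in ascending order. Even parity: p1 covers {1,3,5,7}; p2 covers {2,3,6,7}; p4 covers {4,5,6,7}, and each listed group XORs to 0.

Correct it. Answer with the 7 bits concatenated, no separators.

s1 (pos 1,3,5,7): 1⊕1⊕1⊕0 = 1
s2 (pos 2,3,6,7): 0⊕1⊕1⊕0 = 0
s4 (pos 4,5,6,7): 1⊕1⊕1⊕0 = 1
Syndrome s4…s1 = 101 → error at position 5.
Flip position 5: 1011110 → 1011010

1011010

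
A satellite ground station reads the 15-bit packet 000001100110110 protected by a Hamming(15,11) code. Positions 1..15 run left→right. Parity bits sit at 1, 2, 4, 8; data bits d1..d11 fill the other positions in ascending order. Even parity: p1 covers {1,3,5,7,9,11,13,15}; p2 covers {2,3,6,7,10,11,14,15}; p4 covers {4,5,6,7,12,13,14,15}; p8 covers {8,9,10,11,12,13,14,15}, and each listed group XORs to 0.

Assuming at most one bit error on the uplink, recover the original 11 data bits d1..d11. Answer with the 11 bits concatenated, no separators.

s1 (pos 1,3,5,7,9,11,13,15): 0⊕0⊕0⊕1⊕0⊕1⊕1⊕0 = 1
s2 (pos 2,3,6,7,10,11,14,15): 0⊕0⊕1⊕1⊕1⊕1⊕1⊕0 = 1
s4 (pos 4,5,6,7,12,13,14,15): 0⊕0⊕1⊕1⊕0⊕1⊕1⊕0 = 0
s8 (pos 8,9,10,11,12,13,14,15): 0⊕0⊕1⊕1⊕0⊕1⊕1⊕0 = 0
Syndrome s8…s1 = 0011 → error at position 3.
Flip position 3: 000001100110110 → 001001100110110
Read data bits from positions 3,5,6,7,9,10,11,12,13,14,15: 10110110110

10110110110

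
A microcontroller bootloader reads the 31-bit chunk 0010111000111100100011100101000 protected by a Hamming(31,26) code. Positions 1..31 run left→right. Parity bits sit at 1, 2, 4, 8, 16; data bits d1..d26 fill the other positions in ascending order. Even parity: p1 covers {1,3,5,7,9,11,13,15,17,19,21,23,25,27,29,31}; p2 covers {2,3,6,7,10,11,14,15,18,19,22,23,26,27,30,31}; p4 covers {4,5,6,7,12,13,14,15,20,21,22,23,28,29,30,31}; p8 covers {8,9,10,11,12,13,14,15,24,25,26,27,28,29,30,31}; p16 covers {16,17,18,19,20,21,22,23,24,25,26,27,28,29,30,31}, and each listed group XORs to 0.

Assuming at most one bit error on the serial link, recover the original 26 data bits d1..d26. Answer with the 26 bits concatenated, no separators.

s1 (pos 1,3,5,7,9,11,13,15,17,19,21,23,25,27,29,31): 0⊕1⊕1⊕1⊕0⊕1⊕1⊕0⊕1⊕0⊕1⊕1⊕0⊕0⊕0⊕0 = 0
s2 (pos 2,3,6,7,10,11,14,15,18,19,22,23,26,27,30,31): 0⊕1⊕1⊕1⊕0⊕1⊕1⊕0⊕0⊕0⊕1⊕1⊕1⊕0⊕0⊕0 = 0
s4 (pos 4,5,6,7,12,13,14,15,20,21,22,23,28,29,30,31): 0⊕1⊕1⊕1⊕1⊕1⊕1⊕0⊕0⊕1⊕1⊕1⊕1⊕0⊕0⊕0 = 0
s8 (pos 8,9,10,11,12,13,14,15,24,25,26,27,28,29,30,31): 0⊕0⊕0⊕1⊕1⊕1⊕1⊕0⊕0⊕0⊕1⊕0⊕1⊕0⊕0⊕0 = 0
s16 (pos 16,17,18,19,20,21,22,23,24,25,26,27,28,29,30,31): 0⊕1⊕0⊕0⊕0⊕1⊕1⊕1⊕0⊕0⊕1⊕0⊕1⊕0⊕0⊕0 = 0
Syndrome s16…s1 = 00000 → no error.
Read data bits from positions 3,5,6,7,9,10,11,12,13,14,15,17,18,19,20,21,22,23,24,25,26,27,28,29,30,31: 11110011110100011100101000

11110011110100011100101000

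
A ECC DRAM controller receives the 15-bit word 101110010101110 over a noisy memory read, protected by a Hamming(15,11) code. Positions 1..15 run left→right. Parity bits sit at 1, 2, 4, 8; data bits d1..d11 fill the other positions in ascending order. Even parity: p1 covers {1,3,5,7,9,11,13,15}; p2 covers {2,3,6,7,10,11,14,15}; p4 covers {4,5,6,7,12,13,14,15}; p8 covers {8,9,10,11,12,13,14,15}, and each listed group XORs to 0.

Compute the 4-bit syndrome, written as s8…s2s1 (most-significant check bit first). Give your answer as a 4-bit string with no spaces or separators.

1110

s1 (pos 1,3,5,7,9,11,13,15): 1⊕1⊕1⊕0⊕0⊕0⊕1⊕0 = 0
s2 (pos 2,3,6,7,10,11,14,15): 0⊕1⊕0⊕0⊕1⊕0⊕1⊕0 = 1
s4 (pos 4,5,6,7,12,13,14,15): 1⊕1⊕0⊕0⊕1⊕1⊕1⊕0 = 1
s8 (pos 8,9,10,11,12,13,14,15): 1⊕0⊕1⊕0⊕1⊕1⊕1⊕0 = 1
Syndrome s8…s1 = 1110 → error at position 14.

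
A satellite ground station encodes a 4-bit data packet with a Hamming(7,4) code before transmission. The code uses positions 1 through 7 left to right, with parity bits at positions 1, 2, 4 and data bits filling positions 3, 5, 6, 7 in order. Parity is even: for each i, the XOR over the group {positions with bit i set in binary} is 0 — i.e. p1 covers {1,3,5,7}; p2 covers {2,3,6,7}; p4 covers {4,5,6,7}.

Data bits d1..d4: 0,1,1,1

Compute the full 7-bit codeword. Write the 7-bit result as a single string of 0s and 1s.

Place data at non-parity positions: p1 p2 0 p4 1 1 1
p1 (pos 1,3,5,7): XOR of data positions = 0⊕1⊕1 = 0
p2 (pos 2,3,6,7): XOR of data positions = 0⊕1⊕1 = 0
p4 (pos 4,5,6,7): XOR of data positions = 1⊕1⊕1 = 1
Codeword: 0001111

0001111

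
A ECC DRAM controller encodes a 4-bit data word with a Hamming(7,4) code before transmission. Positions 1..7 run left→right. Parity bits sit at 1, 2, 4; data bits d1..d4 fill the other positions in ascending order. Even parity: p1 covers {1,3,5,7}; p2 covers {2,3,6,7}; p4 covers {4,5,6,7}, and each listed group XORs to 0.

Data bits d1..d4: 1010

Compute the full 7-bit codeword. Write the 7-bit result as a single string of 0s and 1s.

Place data at non-parity positions: p1 p2 1 p4 0 1 0
p1 (pos 1,3,5,7): XOR of data positions = 1⊕0⊕0 = 1
p2 (pos 2,3,6,7): XOR of data positions = 1⊕1⊕0 = 0
p4 (pos 4,5,6,7): XOR of data positions = 0⊕1⊕0 = 1
Codeword: 1011010

1011010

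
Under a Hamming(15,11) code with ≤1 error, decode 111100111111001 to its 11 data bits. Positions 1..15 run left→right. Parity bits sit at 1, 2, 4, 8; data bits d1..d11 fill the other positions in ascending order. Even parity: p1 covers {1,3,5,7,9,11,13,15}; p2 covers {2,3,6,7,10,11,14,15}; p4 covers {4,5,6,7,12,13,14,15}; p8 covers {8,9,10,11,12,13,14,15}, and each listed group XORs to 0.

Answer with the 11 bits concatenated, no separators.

10011111001

s1 (pos 1,3,5,7,9,11,13,15): 1⊕1⊕0⊕1⊕1⊕1⊕0⊕1 = 0
s2 (pos 2,3,6,7,10,11,14,15): 1⊕1⊕0⊕1⊕1⊕1⊕0⊕1 = 0
s4 (pos 4,5,6,7,12,13,14,15): 1⊕0⊕0⊕1⊕1⊕0⊕0⊕1 = 0
s8 (pos 8,9,10,11,12,13,14,15): 1⊕1⊕1⊕1⊕1⊕0⊕0⊕1 = 0
Syndrome s8…s1 = 0000 → no error.
Read data bits from positions 3,5,6,7,9,10,11,12,13,14,15: 10011111001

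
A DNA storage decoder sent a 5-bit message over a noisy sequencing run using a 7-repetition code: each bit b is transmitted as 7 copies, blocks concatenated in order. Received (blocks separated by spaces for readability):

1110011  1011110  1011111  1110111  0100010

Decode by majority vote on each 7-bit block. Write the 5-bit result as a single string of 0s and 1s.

11110

Block 1 (1110011): 5 ones → 1
Block 2 (1011110): 5 ones → 1
Block 3 (1011111): 6 ones → 1
Block 4 (1110111): 6 ones → 1
Block 5 (0100010): 2 ones → 0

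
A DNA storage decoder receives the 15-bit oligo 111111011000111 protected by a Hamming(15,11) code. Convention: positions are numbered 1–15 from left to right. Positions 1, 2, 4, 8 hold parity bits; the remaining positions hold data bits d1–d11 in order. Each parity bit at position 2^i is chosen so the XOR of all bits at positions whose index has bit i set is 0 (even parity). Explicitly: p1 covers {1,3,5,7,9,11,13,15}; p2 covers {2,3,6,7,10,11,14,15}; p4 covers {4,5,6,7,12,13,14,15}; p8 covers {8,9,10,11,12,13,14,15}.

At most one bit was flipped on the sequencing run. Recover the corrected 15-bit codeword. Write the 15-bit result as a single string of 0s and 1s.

s1 (pos 1,3,5,7,9,11,13,15): 1⊕1⊕1⊕0⊕1⊕0⊕1⊕1 = 0
s2 (pos 2,3,6,7,10,11,14,15): 1⊕1⊕1⊕0⊕0⊕0⊕1⊕1 = 1
s4 (pos 4,5,6,7,12,13,14,15): 1⊕1⊕1⊕0⊕0⊕1⊕1⊕1 = 0
s8 (pos 8,9,10,11,12,13,14,15): 1⊕1⊕0⊕0⊕0⊕1⊕1⊕1 = 1
Syndrome s8…s1 = 1010 → error at position 10.
Flip position 10: 111111011000111 → 111111011100111

111111011100111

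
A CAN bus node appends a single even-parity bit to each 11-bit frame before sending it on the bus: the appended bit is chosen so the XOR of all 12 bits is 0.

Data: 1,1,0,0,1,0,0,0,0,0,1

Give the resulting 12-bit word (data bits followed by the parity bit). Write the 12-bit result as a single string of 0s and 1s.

XOR of the 11 data bits: 1⊕1⊕0⊕0⊕1⊕0⊕0⊕0⊕0⊕0⊕1 = 0
Parity bit = 0 (so all 12 bits XOR to 0).

110010000010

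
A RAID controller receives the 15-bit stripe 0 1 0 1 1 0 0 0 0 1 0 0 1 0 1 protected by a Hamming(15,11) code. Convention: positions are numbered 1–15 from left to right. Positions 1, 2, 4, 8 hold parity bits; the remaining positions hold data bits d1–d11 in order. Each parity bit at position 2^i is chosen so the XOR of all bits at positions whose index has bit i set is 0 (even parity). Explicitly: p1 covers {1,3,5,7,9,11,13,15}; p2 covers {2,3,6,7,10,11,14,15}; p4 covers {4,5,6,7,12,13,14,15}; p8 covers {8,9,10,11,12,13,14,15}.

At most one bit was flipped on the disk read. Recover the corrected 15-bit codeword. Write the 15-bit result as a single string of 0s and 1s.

s1 (pos 1,3,5,7,9,11,13,15): 0⊕0⊕1⊕0⊕0⊕0⊕1⊕1 = 1
s2 (pos 2,3,6,7,10,11,14,15): 1⊕0⊕0⊕0⊕1⊕0⊕0⊕1 = 1
s4 (pos 4,5,6,7,12,13,14,15): 1⊕1⊕0⊕0⊕0⊕1⊕0⊕1 = 0
s8 (pos 8,9,10,11,12,13,14,15): 0⊕0⊕1⊕0⊕0⊕1⊕0⊕1 = 1
Syndrome s8…s1 = 1011 → error at position 11.
Flip position 11: 010110000100101 → 010110000110101

010110000110101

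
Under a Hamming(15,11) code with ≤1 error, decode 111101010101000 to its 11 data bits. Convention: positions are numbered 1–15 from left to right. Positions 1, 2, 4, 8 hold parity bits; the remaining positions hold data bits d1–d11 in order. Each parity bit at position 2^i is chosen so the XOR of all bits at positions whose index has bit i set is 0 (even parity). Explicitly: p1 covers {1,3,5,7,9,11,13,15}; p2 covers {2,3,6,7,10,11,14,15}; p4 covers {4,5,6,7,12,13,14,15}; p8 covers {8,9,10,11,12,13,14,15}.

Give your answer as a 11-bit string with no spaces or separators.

10100100000

s1 (pos 1,3,5,7,9,11,13,15): 1⊕1⊕0⊕0⊕0⊕0⊕0⊕0 = 0
s2 (pos 2,3,6,7,10,11,14,15): 1⊕1⊕1⊕0⊕1⊕0⊕0⊕0 = 0
s4 (pos 4,5,6,7,12,13,14,15): 1⊕0⊕1⊕0⊕1⊕0⊕0⊕0 = 1
s8 (pos 8,9,10,11,12,13,14,15): 1⊕0⊕1⊕0⊕1⊕0⊕0⊕0 = 1
Syndrome s8…s1 = 1100 → error at position 12.
Flip position 12: 111101010101000 → 111101010100000
Read data bits from positions 3,5,6,7,9,10,11,12,13,14,15: 10100100000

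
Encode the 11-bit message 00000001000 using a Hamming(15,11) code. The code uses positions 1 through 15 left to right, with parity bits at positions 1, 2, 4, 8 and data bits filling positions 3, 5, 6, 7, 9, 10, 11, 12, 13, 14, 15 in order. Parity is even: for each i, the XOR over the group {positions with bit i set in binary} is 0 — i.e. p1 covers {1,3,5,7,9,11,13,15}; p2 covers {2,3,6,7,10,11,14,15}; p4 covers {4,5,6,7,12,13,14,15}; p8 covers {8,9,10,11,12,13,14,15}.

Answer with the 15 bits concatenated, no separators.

000100010001000

Place data at non-parity positions: p1 p2 0 p4 0 0 0 p8 0 0 0 1 0 0 0
p1 (pos 1,3,5,7,9,11,13,15): XOR of data positions = 0⊕0⊕0⊕0⊕0⊕0⊕0 = 0
p2 (pos 2,3,6,7,10,11,14,15): XOR of data positions = 0⊕0⊕0⊕0⊕0⊕0⊕0 = 0
p4 (pos 4,5,6,7,12,13,14,15): XOR of data positions = 0⊕0⊕0⊕1⊕0⊕0⊕0 = 1
p8 (pos 8,9,10,11,12,13,14,15): XOR of data positions = 0⊕0⊕0⊕1⊕0⊕0⊕0 = 1
Codeword: 000100010001000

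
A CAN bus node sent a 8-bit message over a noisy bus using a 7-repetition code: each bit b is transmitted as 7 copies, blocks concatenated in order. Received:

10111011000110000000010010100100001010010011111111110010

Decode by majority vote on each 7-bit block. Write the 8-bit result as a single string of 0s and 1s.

Block 1 (1011101): 5 ones → 1
Block 2 (1000110): 3 ones → 0
Block 3 (0000000): 0 ones → 0
Block 4 (1001010): 3 ones → 0
Block 5 (0100001): 2 ones → 0
Block 6 (0100100): 2 ones → 0
Block 7 (1111111): 7 ones → 1
Block 8 (1110010): 4 ones → 1

10000011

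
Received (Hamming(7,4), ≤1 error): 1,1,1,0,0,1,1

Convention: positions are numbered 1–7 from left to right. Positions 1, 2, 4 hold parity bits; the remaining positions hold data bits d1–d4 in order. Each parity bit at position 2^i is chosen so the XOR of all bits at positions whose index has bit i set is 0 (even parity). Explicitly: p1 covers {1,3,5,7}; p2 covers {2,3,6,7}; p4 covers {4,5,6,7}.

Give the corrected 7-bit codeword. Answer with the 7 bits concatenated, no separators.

0110011

s1 (pos 1,3,5,7): 1⊕1⊕0⊕1 = 1
s2 (pos 2,3,6,7): 1⊕1⊕1⊕1 = 0
s4 (pos 4,5,6,7): 0⊕0⊕1⊕1 = 0
Syndrome s4…s1 = 001 → error at position 1.
Flip position 1: 1110011 → 0110011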